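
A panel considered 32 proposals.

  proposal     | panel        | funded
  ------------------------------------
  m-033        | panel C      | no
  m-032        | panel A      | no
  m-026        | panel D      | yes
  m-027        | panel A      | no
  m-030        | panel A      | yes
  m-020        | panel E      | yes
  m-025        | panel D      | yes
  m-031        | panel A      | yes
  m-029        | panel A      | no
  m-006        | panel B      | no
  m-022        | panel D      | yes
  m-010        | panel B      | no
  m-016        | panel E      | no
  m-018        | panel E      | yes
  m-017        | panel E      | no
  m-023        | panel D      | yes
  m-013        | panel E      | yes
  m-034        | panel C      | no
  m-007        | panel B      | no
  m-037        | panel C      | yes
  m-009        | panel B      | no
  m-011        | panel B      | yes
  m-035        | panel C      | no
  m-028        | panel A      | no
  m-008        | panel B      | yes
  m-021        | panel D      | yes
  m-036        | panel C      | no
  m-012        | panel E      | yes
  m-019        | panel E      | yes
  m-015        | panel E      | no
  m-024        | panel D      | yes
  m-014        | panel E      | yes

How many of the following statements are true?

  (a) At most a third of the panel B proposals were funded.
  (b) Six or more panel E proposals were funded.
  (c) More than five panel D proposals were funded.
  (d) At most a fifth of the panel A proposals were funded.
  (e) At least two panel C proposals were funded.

3

(a) panel B: |A| = 6, |A ∩ B| = 2; needs |A ∩ B| / |A| ≤ 1/3 — true.
(b) panel E: |A| = 9, |A ∩ B| = 6; needs |A ∩ B| ≥ 6 — true.
(c) panel D: |A| = 6, |A ∩ B| = 6; needs |A ∩ B| > 5 — true.
(d) panel A: |A| = 6, |A ∩ B| = 2; needs |A ∩ B| / |A| ≤ 1/5 — false.
(e) panel C: |A| = 5, |A ∩ B| = 1; needs |A ∩ B| ≥ 2 — false.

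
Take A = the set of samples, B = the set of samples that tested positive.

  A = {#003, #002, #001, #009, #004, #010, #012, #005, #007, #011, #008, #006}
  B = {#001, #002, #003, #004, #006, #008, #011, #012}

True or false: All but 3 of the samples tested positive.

False

'All but 3 of the samples tested positive' holds iff |A ∖ B| = 3.
A (the restrictor) = {#003, #002, #001, #009, #004, #010, #012, #005, #007, #011, #008, #006}, |A| = 12.
A ∖ B = {#009, #010, #005, #007}, so |A ∖ B| = 4.
|A ∖ B| = 4, so the statement is false.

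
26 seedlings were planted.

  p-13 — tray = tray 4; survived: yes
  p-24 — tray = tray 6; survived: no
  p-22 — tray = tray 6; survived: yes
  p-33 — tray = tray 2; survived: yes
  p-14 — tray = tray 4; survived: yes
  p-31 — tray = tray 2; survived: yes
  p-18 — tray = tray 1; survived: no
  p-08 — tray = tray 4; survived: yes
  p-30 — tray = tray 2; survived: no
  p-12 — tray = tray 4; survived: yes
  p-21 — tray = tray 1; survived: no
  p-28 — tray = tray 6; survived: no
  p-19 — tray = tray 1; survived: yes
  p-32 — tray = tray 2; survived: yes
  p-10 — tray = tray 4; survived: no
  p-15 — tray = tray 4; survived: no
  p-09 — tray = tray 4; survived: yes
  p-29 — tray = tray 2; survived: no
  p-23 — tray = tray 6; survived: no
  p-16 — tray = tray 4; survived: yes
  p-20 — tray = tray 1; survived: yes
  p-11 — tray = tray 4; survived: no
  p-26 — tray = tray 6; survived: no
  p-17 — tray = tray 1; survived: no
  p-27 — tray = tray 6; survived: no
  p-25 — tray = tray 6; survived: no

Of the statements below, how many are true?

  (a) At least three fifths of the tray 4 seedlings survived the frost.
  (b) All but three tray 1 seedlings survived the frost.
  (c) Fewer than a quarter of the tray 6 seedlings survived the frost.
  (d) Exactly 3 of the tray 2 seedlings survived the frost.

(a) tray 4: |A| = 9, |A ∩ B| = 6; needs |A ∩ B| / |A| ≥ 3/5 — true.
(b) tray 1: |A| = 5, |A ∩ B| = 2; needs |A ∖ B| = 3 — true.
(c) tray 6: |A| = 7, |A ∩ B| = 1; needs |A ∩ B| / |A| < 1/4 — true.
(d) tray 2: |A| = 5, |A ∩ B| = 3; needs |A ∩ B| = 3 — true.

4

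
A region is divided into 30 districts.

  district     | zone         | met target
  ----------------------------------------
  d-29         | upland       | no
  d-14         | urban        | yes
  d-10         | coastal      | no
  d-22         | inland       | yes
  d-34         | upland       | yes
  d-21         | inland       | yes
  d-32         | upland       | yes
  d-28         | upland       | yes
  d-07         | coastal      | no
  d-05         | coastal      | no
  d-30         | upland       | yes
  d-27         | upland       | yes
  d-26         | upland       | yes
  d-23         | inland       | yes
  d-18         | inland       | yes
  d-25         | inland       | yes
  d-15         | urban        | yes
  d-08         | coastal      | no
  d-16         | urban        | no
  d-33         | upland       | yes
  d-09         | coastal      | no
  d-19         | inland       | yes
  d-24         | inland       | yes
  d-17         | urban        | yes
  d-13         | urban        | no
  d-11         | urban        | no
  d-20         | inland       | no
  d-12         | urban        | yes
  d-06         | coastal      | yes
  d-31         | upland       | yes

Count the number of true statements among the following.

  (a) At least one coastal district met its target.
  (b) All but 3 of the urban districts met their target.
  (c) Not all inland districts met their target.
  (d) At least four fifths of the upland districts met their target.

4

(a) coastal: |A| = 6, |A ∩ B| = 1; needs A ∩ B ≠ ∅ (|A ∩ B| ≥ 1) — true.
(b) urban: |A| = 7, |A ∩ B| = 4; needs |A ∖ B| = 3 — true.
(c) inland: |A| = 8, |A ∩ B| = 7; needs A ⊄ B (|A ∖ B| ≥ 1) — true.
(d) upland: |A| = 9, |A ∩ B| = 8; needs |A ∩ B| / |A| ≥ 4/5 — true.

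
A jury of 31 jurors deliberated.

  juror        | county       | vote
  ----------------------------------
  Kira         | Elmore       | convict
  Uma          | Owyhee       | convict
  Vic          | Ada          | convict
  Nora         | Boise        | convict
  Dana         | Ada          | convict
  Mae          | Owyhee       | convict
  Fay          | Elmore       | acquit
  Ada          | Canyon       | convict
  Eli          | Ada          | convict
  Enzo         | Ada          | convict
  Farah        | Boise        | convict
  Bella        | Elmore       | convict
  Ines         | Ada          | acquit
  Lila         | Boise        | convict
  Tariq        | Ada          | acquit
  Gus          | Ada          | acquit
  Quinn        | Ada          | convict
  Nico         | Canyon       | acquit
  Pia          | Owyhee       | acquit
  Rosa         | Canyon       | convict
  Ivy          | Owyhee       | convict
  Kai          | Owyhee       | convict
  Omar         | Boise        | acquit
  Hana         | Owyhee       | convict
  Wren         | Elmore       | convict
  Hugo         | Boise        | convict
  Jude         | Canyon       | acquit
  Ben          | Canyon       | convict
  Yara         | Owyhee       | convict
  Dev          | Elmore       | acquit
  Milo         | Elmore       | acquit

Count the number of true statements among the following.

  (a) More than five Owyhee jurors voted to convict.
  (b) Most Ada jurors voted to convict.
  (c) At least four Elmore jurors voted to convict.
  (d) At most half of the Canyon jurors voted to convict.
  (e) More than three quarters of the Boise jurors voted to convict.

(a) Owyhee: |A| = 7, |A ∩ B| = 6; needs |A ∩ B| > 5 — true.
(b) Ada: |A| = 8, |A ∩ B| = 5; needs |A ∩ B| > |A ∖ B| — true.
(c) Elmore: |A| = 6, |A ∩ B| = 3; needs |A ∩ B| ≥ 4 — false.
(d) Canyon: |A| = 5, |A ∩ B| = 3; needs |A ∩ B| ≤ |A ∖ B| — false.
(e) Boise: |A| = 5, |A ∩ B| = 4; needs |A ∩ B| / |A| > 3/4 — true.

3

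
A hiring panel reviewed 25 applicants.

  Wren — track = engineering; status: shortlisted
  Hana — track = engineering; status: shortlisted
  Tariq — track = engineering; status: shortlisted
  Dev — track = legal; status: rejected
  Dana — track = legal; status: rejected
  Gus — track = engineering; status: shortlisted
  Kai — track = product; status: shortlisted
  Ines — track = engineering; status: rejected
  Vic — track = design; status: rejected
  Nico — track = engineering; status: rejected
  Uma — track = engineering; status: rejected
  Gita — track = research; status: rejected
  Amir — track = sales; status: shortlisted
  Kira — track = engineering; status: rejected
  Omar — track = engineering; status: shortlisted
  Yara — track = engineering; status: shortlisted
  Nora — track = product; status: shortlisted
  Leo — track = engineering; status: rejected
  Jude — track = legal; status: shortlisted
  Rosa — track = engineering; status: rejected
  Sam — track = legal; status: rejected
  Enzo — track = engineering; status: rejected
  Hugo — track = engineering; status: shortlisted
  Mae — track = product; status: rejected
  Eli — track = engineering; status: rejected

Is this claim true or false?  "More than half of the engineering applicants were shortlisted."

Truth condition: |A ∩ B| > |A ∖ B|.
|A| = 15, |A ∩ B| = 7, |A ∖ B| = 8.
7 < 8, so the statement is false.

False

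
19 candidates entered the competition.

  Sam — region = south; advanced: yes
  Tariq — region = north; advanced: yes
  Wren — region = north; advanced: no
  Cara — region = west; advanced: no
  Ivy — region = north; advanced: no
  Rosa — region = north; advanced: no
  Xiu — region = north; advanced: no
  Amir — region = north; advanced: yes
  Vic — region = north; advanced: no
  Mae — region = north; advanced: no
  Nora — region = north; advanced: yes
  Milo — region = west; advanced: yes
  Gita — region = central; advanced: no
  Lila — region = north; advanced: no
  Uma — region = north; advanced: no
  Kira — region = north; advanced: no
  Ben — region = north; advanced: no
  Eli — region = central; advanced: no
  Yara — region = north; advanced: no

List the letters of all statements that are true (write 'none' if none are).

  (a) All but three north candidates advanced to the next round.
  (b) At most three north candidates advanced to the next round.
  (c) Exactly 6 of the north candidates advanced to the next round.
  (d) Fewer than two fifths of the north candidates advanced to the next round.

|A| = 14, |A ∩ B| = 3, |A ∖ B| = 11.
(a) |A ∖ B| = 3: fails.
(b) |A ∩ B| ≤ 3: holds.
(c) |A ∩ B| = 6: fails.
(d) |A ∩ B| / |A| < 2/5: holds.

(b), (d)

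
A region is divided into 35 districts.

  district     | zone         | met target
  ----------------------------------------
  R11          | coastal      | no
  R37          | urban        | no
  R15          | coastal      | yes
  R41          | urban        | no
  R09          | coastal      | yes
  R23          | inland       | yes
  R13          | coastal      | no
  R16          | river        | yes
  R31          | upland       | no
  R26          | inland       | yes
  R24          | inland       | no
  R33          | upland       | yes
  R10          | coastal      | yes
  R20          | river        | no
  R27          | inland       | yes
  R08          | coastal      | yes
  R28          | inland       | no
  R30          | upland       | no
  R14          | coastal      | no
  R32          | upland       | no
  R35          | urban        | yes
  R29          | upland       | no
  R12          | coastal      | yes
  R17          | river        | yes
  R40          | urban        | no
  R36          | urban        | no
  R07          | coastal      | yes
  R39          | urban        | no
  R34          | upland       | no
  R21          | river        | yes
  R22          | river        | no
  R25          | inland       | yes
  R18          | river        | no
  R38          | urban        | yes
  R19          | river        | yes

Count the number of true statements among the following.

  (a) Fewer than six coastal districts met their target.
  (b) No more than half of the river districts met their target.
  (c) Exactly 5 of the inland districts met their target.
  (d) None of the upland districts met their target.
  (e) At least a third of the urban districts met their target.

(a) coastal: |A| = 9, |A ∩ B| = 6; needs |A ∩ B| < 6 — false.
(b) river: |A| = 7, |A ∩ B| = 4; needs |A ∩ B| ≤ |A ∖ B| — false.
(c) inland: |A| = 6, |A ∩ B| = 4; needs |A ∩ B| = 5 — false.
(d) upland: |A| = 6, |A ∩ B| = 1; needs A ∩ B = ∅ (|A ∩ B| = 0) — false.
(e) urban: |A| = 7, |A ∩ B| = 2; needs |A ∩ B| / |A| ≥ 1/3 — false.

0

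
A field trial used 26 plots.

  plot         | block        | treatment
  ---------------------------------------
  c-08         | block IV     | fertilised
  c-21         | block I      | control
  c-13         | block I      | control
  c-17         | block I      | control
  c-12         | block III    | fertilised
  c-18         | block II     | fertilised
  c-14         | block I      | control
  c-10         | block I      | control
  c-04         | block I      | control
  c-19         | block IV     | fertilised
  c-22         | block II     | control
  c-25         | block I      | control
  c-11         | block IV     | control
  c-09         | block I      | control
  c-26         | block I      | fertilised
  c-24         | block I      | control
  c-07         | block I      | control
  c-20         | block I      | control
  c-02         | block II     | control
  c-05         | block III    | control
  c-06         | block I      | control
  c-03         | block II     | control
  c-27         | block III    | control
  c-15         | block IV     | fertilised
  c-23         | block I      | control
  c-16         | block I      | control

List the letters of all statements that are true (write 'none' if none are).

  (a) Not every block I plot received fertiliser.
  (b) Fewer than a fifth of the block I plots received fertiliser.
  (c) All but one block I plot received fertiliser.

(a), (b)

|A| = 15, |A ∩ B| = 1, |A ∖ B| = 14.
(a) A ⊄ B (|A ∖ B| ≥ 1): holds.
(b) |A ∩ B| / |A| < 1/5: holds.
(c) |A ∖ B| = 1: fails.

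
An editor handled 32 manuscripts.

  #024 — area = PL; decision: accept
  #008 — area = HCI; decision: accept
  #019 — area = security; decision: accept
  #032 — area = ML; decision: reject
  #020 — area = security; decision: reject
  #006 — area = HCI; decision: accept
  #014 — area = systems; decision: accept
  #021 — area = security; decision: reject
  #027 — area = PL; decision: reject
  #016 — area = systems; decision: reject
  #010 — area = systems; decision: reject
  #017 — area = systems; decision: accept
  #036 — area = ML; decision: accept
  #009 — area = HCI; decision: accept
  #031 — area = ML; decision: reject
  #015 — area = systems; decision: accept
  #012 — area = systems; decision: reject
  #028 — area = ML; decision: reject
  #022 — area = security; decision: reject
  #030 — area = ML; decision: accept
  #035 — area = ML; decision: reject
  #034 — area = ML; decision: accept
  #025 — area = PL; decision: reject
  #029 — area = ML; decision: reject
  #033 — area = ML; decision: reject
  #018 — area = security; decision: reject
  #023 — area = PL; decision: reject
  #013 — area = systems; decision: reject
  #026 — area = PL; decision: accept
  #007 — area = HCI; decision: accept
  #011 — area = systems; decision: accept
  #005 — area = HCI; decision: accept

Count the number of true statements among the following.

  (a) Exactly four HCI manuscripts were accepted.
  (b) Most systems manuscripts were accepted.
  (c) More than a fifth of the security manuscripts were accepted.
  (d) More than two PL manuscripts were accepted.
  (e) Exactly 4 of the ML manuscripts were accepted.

0

(a) HCI: |A| = 5, |A ∩ B| = 5; needs |A ∩ B| = 4 — false.
(b) systems: |A| = 8, |A ∩ B| = 4; needs |A ∩ B| > |A ∖ B| — false.
(c) security: |A| = 5, |A ∩ B| = 1; needs |A ∩ B| / |A| > 1/5 — false.
(d) PL: |A| = 5, |A ∩ B| = 2; needs |A ∩ B| > 2 — false.
(e) ML: |A| = 9, |A ∩ B| = 3; needs |A ∩ B| = 4 — false.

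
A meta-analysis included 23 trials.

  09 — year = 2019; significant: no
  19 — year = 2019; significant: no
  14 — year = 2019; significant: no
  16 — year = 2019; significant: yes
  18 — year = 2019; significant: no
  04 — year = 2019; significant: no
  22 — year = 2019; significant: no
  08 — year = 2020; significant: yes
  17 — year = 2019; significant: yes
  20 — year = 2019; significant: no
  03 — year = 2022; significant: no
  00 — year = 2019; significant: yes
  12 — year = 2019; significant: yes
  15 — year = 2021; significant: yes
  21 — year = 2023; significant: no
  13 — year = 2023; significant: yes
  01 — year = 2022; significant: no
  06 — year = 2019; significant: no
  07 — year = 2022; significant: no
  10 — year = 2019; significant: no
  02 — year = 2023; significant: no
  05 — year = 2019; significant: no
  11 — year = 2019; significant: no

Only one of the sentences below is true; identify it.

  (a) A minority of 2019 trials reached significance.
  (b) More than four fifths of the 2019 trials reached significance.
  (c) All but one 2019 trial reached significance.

(a)

|A| = 15, |A ∩ B| = 4, |A ∖ B| = 11.
(a) requires |A ∩ B| < |A ∖ B|: true.
(b) requires |A ∩ B| / |A| > 4/5: false.
(c) requires |A ∖ B| = 1: false.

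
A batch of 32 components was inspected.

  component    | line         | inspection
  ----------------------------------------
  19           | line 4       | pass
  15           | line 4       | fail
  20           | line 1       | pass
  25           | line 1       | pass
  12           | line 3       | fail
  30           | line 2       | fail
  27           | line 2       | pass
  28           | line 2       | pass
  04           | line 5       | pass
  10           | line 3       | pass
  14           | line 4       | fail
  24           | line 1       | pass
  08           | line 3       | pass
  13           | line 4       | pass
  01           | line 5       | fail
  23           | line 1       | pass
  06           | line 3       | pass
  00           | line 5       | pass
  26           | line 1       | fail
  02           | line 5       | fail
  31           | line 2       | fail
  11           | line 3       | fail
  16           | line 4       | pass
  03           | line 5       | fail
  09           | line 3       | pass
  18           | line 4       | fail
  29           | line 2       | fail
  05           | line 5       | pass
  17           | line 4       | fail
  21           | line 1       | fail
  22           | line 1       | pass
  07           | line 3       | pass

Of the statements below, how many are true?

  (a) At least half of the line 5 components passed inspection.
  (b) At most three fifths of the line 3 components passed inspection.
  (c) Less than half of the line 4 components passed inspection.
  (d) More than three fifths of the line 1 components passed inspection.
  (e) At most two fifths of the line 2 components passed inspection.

4

(a) line 5: |A| = 6, |A ∩ B| = 3; needs |A ∩ B| ≥ |A ∖ B| — true.
(b) line 3: |A| = 7, |A ∩ B| = 5; needs |A ∩ B| / |A| ≤ 3/5 — false.
(c) line 4: |A| = 7, |A ∩ B| = 3; needs |A ∩ B| < |A ∖ B| — true.
(d) line 1: |A| = 7, |A ∩ B| = 5; needs |A ∩ B| / |A| > 3/5 — true.
(e) line 2: |A| = 5, |A ∩ B| = 2; needs |A ∩ B| / |A| ≤ 2/5 — true.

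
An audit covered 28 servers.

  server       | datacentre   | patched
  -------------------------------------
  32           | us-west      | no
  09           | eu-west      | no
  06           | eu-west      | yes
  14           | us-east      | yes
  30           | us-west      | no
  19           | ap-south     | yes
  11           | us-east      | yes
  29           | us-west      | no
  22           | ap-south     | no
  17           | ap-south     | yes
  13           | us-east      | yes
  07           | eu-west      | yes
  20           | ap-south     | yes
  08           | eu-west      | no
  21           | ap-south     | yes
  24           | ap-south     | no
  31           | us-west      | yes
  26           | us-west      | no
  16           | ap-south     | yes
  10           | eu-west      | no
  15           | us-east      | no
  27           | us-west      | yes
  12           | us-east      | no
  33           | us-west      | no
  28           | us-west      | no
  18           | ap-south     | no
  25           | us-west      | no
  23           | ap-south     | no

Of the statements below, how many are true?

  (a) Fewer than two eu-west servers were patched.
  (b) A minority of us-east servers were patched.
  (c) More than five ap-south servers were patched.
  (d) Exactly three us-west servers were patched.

(a) eu-west: |A| = 5, |A ∩ B| = 2; needs |A ∩ B| < 2 — false.
(b) us-east: |A| = 5, |A ∩ B| = 3; needs |A ∩ B| < |A ∖ B| — false.
(c) ap-south: |A| = 9, |A ∩ B| = 5; needs |A ∩ B| > 5 — false.
(d) us-west: |A| = 9, |A ∩ B| = 2; needs |A ∩ B| = 3 — false.

0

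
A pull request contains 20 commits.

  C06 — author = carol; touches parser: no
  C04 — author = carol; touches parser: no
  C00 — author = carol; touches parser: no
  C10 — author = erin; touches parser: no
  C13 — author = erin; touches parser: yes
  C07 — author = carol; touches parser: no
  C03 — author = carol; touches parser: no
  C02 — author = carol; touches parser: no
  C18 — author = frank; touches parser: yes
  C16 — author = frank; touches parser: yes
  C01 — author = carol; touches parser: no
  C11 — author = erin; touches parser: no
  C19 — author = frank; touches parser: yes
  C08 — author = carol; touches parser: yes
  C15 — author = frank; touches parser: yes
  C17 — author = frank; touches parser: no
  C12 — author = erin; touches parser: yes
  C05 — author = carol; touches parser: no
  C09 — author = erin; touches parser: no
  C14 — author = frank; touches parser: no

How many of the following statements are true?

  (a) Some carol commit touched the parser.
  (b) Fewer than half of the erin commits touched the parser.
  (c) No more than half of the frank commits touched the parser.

2

(a) carol: |A| = 9, |A ∩ B| = 1; needs A ∩ B ≠ ∅ (|A ∩ B| ≥ 1) — true.
(b) erin: |A| = 5, |A ∩ B| = 2; needs |A ∩ B| < |A ∖ B| — true.
(c) frank: |A| = 6, |A ∩ B| = 4; needs |A ∩ B| ≤ |A ∖ B| — false.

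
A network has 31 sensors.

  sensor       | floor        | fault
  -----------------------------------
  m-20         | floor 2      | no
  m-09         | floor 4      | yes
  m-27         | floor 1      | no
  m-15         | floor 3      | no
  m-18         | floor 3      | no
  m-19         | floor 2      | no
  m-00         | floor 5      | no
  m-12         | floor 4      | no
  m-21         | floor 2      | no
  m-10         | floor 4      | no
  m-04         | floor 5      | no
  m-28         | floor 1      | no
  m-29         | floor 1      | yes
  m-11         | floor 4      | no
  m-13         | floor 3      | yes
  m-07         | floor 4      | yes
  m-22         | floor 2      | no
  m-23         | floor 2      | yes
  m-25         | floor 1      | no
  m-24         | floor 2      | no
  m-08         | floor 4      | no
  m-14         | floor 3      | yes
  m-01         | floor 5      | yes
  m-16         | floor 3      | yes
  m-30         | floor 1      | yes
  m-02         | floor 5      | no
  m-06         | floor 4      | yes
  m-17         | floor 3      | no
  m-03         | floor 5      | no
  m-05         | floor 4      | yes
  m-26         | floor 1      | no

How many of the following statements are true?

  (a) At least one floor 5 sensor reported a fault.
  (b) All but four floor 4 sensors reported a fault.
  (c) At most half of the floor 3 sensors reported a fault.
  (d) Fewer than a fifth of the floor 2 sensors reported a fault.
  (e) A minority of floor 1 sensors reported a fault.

5

(a) floor 5: |A| = 5, |A ∩ B| = 1; needs A ∩ B ≠ ∅ (|A ∩ B| ≥ 1) — true.
(b) floor 4: |A| = 8, |A ∩ B| = 4; needs |A ∖ B| = 4 — true.
(c) floor 3: |A| = 6, |A ∩ B| = 3; needs |A ∩ B| ≤ |A ∖ B| — true.
(d) floor 2: |A| = 6, |A ∩ B| = 1; needs |A ∩ B| / |A| < 1/5 — true.
(e) floor 1: |A| = 6, |A ∩ B| = 2; needs |A ∩ B| < |A ∖ B| — true.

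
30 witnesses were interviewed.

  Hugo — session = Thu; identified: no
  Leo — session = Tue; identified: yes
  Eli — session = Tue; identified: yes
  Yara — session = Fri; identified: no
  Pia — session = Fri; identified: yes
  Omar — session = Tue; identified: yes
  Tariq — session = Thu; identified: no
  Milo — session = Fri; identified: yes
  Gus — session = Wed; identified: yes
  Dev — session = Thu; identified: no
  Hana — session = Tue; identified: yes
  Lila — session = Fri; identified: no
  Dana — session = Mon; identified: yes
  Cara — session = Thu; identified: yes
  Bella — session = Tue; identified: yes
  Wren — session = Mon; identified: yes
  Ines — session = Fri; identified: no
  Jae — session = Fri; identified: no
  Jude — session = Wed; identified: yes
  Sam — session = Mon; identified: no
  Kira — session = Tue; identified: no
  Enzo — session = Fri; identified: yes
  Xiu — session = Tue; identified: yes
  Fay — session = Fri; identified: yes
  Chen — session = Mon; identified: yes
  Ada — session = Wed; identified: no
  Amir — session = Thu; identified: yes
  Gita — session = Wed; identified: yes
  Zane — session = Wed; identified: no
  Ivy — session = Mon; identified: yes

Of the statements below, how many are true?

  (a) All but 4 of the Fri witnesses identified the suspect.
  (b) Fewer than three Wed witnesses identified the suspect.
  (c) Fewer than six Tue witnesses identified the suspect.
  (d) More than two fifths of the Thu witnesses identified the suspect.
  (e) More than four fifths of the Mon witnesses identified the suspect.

(a) Fri: |A| = 8, |A ∩ B| = 4; needs |A ∖ B| = 4 — true.
(b) Wed: |A| = 5, |A ∩ B| = 3; needs |A ∩ B| < 3 — false.
(c) Tue: |A| = 7, |A ∩ B| = 6; needs |A ∩ B| < 6 — false.
(d) Thu: |A| = 5, |A ∩ B| = 2; needs |A ∩ B| / |A| > 2/5 — false.
(e) Mon: |A| = 5, |A ∩ B| = 4; needs |A ∩ B| / |A| > 4/5 — false.

1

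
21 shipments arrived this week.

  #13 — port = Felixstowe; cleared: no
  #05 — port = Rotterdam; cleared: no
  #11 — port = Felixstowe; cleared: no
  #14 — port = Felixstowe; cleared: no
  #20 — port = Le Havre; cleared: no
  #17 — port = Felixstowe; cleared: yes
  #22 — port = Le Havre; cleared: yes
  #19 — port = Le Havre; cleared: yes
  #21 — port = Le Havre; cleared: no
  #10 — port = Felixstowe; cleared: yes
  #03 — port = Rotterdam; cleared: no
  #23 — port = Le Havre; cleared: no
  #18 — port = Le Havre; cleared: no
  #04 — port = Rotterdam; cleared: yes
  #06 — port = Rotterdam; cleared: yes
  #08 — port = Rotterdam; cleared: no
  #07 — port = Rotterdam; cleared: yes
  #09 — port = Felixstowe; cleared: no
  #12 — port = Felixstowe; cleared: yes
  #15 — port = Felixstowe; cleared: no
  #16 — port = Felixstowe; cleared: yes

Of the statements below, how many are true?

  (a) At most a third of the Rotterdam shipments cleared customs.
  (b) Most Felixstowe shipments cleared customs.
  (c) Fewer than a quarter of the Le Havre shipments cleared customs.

0

(a) Rotterdam: |A| = 6, |A ∩ B| = 3; needs |A ∩ B| / |A| ≤ 1/3 — false.
(b) Felixstowe: |A| = 9, |A ∩ B| = 4; needs |A ∩ B| > |A ∖ B| — false.
(c) Le Havre: |A| = 6, |A ∩ B| = 2; needs |A ∩ B| / |A| < 1/4 — false.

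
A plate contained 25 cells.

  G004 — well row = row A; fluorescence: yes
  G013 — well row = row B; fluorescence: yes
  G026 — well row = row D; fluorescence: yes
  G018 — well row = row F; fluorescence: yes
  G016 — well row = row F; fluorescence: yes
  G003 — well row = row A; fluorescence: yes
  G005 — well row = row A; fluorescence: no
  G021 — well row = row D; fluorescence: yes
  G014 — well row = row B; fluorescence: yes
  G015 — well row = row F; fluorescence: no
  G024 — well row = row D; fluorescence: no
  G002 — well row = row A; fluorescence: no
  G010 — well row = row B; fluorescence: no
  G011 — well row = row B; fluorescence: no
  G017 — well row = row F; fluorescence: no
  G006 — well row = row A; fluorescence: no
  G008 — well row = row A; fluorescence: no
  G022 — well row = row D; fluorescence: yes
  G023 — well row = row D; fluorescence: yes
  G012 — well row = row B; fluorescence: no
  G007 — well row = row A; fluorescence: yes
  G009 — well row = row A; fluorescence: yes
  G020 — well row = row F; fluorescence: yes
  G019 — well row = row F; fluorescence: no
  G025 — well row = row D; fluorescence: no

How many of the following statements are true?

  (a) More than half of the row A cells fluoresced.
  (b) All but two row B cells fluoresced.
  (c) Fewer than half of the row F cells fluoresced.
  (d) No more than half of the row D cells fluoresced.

(a) row A: |A| = 8, |A ∩ B| = 4; needs |A ∩ B| > |A ∖ B| — false.
(b) row B: |A| = 5, |A ∩ B| = 2; needs |A ∖ B| = 2 — false.
(c) row F: |A| = 6, |A ∩ B| = 3; needs |A ∩ B| < |A ∖ B| — false.
(d) row D: |A| = 6, |A ∩ B| = 4; needs |A ∩ B| ≤ |A ∖ B| — false.

0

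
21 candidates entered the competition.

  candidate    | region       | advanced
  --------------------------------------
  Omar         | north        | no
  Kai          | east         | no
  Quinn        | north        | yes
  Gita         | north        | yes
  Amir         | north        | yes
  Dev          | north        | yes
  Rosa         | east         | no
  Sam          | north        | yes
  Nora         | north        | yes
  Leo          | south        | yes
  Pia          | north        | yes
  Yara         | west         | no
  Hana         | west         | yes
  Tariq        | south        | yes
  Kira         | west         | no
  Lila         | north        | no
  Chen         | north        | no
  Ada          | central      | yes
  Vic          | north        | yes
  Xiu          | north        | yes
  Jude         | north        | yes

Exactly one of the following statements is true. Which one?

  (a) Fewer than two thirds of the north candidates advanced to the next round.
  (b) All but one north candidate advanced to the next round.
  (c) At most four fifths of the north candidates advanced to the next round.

|A| = 13, |A ∩ B| = 10, |A ∖ B| = 3.
(a) requires |A ∩ B| / |A| < 2/3: false.
(b) requires |A ∖ B| = 1: false.
(c) requires |A ∩ B| / |A| ≤ 4/5: true.

(c)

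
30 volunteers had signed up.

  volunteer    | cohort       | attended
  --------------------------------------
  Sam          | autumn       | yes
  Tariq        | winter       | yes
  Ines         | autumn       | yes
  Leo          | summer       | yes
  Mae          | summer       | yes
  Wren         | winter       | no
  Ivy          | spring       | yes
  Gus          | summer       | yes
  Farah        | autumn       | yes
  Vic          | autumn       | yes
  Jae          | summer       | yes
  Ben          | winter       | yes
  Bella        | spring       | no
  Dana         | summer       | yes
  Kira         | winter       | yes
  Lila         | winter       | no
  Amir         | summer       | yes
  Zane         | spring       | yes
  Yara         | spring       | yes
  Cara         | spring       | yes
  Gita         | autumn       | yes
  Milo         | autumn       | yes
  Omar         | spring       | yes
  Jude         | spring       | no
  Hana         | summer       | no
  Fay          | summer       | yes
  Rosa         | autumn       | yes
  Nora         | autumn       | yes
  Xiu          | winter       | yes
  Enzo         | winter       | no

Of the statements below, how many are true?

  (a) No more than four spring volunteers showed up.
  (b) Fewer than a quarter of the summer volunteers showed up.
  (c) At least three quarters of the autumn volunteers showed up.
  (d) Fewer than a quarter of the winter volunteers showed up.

(a) spring: |A| = 7, |A ∩ B| = 5; needs |A ∩ B| ≤ 4 — false.
(b) summer: |A| = 8, |A ∩ B| = 7; needs |A ∩ B| / |A| < 1/4 — false.
(c) autumn: |A| = 8, |A ∩ B| = 8; needs |A ∩ B| / |A| ≥ 3/4 — true.
(d) winter: |A| = 7, |A ∩ B| = 4; needs |A ∩ B| / |A| < 1/4 — false.

1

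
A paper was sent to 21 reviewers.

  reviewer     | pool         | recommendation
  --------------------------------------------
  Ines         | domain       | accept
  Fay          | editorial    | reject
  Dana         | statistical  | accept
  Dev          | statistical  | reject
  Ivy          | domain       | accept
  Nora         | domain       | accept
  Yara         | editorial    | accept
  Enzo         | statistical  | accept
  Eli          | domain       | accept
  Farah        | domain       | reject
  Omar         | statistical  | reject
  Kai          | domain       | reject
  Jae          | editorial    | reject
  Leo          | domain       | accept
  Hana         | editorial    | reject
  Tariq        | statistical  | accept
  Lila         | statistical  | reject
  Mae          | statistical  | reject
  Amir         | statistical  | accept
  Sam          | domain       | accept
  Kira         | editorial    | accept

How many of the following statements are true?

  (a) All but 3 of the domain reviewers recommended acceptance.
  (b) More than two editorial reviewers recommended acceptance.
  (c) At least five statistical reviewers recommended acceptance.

(a) domain: |A| = 8, |A ∩ B| = 6; needs |A ∖ B| = 3 — false.
(b) editorial: |A| = 5, |A ∩ B| = 2; needs |A ∩ B| > 2 — false.
(c) statistical: |A| = 8, |A ∩ B| = 4; needs |A ∩ B| ≥ 5 — false.

0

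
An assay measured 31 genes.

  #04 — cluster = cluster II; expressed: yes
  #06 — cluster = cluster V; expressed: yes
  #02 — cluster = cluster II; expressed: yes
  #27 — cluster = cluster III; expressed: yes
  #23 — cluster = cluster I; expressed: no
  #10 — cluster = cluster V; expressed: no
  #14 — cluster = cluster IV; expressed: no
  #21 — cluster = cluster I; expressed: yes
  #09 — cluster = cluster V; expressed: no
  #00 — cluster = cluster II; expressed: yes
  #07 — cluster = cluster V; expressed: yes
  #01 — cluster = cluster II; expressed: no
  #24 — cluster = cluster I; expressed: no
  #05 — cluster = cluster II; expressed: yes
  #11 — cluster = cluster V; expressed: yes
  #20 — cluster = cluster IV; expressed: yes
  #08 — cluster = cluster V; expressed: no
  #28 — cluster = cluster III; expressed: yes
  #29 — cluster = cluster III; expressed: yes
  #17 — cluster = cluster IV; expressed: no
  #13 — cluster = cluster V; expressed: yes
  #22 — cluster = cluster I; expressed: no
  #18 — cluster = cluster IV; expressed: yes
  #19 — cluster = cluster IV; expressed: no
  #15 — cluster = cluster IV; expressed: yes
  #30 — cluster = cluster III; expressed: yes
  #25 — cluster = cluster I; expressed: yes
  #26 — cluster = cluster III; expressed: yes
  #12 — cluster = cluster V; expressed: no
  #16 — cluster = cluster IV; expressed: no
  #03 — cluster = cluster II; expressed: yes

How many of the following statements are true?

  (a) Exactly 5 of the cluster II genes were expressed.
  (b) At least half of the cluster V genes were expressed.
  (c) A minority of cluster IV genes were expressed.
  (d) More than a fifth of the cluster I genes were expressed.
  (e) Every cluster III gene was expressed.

(a) cluster II: |A| = 6, |A ∩ B| = 5; needs |A ∩ B| = 5 — true.
(b) cluster V: |A| = 8, |A ∩ B| = 4; needs |A ∩ B| ≥ |A ∖ B| — true.
(c) cluster IV: |A| = 7, |A ∩ B| = 3; needs |A ∩ B| < |A ∖ B| — true.
(d) cluster I: |A| = 5, |A ∩ B| = 2; needs |A ∩ B| / |A| > 1/5 — true.
(e) cluster III: |A| = 5, |A ∩ B| = 5; needs A ⊆ B, i.e. every element of A is in B (|A ∖ B| = 0) — true.

5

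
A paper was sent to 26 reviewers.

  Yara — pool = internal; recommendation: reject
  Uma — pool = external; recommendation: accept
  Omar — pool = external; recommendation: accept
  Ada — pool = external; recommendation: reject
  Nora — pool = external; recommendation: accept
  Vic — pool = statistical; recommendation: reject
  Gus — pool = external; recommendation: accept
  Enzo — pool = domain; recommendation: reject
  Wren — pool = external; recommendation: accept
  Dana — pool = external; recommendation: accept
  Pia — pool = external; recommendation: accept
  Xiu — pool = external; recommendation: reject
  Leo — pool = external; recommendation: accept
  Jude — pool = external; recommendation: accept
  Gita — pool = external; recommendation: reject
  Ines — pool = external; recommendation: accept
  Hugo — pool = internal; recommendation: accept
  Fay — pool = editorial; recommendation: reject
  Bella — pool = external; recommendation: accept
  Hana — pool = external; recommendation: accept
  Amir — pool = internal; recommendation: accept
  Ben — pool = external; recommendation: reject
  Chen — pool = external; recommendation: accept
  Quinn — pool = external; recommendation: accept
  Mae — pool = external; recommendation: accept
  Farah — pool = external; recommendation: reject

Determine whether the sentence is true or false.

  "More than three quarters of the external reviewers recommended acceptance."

False

Truth condition: |A ∩ B| / |A| > 3/4.
|A| = 20, |A ∩ B| = 15, |A ∖ B| = 5.
|A ∩ B|/|A| = 15/20, so the statement is false.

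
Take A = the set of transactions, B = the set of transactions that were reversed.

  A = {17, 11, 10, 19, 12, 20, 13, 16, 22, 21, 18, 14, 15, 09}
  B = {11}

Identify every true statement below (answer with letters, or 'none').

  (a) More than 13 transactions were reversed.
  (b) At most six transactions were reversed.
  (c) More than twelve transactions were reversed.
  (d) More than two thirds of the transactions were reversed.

|A| = 14, |A ∩ B| = 1, |A ∖ B| = 13.
(a) |A ∩ B| > 13: fails.
(b) |A ∩ B| ≤ 6: holds.
(c) |A ∩ B| > 12: fails.
(d) |A ∩ B| / |A| > 2/3: fails.

(b)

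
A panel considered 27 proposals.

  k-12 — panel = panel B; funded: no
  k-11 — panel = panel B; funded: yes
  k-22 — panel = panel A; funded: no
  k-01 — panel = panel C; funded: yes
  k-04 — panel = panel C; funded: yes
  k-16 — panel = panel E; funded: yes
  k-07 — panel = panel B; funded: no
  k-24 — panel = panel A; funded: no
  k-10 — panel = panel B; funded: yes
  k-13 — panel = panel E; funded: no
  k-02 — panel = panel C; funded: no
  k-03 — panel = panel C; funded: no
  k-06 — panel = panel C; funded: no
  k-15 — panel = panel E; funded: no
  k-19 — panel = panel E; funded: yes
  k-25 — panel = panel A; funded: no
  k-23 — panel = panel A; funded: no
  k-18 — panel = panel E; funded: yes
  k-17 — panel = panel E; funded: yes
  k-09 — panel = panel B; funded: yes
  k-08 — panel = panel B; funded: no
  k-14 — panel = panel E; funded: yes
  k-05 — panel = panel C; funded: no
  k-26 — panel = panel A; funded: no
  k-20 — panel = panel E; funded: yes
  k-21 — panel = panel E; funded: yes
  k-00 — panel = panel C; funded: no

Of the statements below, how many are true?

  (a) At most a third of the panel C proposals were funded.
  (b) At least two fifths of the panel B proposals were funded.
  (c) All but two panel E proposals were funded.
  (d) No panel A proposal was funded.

4

(a) panel C: |A| = 7, |A ∩ B| = 2; needs |A ∩ B| / |A| ≤ 1/3 — true.
(b) panel B: |A| = 6, |A ∩ B| = 3; needs |A ∩ B| / |A| ≥ 2/5 — true.
(c) panel E: |A| = 9, |A ∩ B| = 7; needs |A ∖ B| = 2 — true.
(d) panel A: |A| = 5, |A ∩ B| = 0; needs A ∩ B = ∅ (|A ∩ B| = 0) — true.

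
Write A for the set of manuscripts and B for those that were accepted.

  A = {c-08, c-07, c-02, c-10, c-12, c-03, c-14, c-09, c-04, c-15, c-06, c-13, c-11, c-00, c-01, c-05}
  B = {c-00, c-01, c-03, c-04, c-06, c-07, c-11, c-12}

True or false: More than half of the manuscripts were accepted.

Truth condition: |A ∩ B| > |A ∖ B|.
|A| = 16, |A ∩ B| = 8, |A ∖ B| = 8.
8 = 8, so the statement is false.

False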